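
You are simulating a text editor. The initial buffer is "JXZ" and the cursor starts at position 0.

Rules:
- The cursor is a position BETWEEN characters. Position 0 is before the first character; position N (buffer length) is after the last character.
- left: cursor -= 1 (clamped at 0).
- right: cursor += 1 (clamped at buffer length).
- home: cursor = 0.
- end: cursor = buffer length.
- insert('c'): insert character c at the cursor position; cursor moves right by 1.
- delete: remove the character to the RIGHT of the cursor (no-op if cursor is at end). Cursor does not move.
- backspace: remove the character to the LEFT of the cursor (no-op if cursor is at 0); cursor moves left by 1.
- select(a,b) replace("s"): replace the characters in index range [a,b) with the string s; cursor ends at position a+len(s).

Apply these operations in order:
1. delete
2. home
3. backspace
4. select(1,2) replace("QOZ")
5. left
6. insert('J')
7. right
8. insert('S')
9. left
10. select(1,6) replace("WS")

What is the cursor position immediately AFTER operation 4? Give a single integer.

After op 1 (delete): buf='XZ' cursor=0
After op 2 (home): buf='XZ' cursor=0
After op 3 (backspace): buf='XZ' cursor=0
After op 4 (select(1,2) replace("QOZ")): buf='XQOZ' cursor=4

Answer: 4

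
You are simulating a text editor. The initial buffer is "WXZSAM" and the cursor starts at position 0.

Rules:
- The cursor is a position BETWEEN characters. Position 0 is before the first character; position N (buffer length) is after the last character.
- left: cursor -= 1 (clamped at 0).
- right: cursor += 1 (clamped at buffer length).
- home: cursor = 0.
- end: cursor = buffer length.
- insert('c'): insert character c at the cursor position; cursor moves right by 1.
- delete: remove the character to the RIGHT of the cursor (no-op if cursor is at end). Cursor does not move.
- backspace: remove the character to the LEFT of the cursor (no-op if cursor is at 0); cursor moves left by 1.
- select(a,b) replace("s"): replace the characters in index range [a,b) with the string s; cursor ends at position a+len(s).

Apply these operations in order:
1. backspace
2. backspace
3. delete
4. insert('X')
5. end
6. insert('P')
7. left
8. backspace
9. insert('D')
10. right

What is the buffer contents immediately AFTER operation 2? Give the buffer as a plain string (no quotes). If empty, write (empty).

Answer: WXZSAM

Derivation:
After op 1 (backspace): buf='WXZSAM' cursor=0
After op 2 (backspace): buf='WXZSAM' cursor=0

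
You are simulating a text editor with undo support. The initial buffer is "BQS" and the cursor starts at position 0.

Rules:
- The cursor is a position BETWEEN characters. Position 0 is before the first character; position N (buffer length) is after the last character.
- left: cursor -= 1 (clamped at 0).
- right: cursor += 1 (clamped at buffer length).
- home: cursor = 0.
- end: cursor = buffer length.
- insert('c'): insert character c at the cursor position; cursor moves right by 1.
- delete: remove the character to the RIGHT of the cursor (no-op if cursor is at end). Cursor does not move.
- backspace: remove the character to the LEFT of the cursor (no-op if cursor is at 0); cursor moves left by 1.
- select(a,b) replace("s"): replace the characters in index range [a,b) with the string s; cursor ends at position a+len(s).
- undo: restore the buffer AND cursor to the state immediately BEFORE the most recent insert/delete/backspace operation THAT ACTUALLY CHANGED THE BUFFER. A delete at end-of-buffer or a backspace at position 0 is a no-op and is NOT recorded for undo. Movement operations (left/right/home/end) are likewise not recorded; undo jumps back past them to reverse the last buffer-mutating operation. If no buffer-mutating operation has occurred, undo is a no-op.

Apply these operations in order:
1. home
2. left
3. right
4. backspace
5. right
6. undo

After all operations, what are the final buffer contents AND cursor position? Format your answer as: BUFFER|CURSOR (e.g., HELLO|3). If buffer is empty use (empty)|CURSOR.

After op 1 (home): buf='BQS' cursor=0
After op 2 (left): buf='BQS' cursor=0
After op 3 (right): buf='BQS' cursor=1
After op 4 (backspace): buf='QS' cursor=0
After op 5 (right): buf='QS' cursor=1
After op 6 (undo): buf='BQS' cursor=1

Answer: BQS|1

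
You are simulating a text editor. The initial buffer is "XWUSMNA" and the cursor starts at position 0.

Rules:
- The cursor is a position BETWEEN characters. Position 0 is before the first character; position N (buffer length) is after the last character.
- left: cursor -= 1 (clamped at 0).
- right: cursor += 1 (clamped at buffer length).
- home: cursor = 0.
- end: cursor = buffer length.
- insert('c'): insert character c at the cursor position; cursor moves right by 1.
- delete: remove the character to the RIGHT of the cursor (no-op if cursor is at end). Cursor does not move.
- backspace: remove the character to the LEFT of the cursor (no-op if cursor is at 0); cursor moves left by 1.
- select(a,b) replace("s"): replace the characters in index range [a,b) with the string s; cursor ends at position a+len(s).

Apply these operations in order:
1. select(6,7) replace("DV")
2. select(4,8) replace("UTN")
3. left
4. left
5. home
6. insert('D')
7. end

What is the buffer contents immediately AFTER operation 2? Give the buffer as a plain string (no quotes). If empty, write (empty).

Answer: XWUSUTN

Derivation:
After op 1 (select(6,7) replace("DV")): buf='XWUSMNDV' cursor=8
After op 2 (select(4,8) replace("UTN")): buf='XWUSUTN' cursor=7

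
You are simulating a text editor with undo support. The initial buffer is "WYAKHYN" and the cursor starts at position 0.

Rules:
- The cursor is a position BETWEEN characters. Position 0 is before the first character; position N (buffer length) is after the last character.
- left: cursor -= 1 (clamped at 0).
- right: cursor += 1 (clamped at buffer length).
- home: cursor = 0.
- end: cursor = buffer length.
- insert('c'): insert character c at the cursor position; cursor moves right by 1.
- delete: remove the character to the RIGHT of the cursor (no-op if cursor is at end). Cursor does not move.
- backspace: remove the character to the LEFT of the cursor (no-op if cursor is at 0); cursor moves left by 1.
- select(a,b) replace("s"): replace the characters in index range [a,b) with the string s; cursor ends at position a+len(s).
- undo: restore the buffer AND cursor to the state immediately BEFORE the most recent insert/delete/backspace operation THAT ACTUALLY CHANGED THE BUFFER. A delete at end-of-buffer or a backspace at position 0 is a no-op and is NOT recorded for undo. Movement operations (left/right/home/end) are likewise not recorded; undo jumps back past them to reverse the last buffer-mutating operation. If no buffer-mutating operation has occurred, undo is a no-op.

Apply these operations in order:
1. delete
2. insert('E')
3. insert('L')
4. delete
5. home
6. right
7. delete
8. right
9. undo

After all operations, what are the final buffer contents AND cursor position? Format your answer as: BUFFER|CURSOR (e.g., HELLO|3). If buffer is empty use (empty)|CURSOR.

Answer: ELAKHYN|1

Derivation:
After op 1 (delete): buf='YAKHYN' cursor=0
After op 2 (insert('E')): buf='EYAKHYN' cursor=1
After op 3 (insert('L')): buf='ELYAKHYN' cursor=2
After op 4 (delete): buf='ELAKHYN' cursor=2
After op 5 (home): buf='ELAKHYN' cursor=0
After op 6 (right): buf='ELAKHYN' cursor=1
After op 7 (delete): buf='EAKHYN' cursor=1
After op 8 (right): buf='EAKHYN' cursor=2
After op 9 (undo): buf='ELAKHYN' cursor=1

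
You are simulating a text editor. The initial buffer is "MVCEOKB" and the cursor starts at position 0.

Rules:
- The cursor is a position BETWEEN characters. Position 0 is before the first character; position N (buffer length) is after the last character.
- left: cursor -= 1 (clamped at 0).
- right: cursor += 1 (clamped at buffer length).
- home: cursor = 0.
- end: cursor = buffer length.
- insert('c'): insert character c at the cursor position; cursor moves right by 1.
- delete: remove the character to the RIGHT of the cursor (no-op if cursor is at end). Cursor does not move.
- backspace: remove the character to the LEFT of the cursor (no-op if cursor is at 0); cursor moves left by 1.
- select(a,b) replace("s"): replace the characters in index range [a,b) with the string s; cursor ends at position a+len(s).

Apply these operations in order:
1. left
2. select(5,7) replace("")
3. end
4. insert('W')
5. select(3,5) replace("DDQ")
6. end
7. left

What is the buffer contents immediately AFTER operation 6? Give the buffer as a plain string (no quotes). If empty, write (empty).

Answer: MVCDDQW

Derivation:
After op 1 (left): buf='MVCEOKB' cursor=0
After op 2 (select(5,7) replace("")): buf='MVCEO' cursor=5
After op 3 (end): buf='MVCEO' cursor=5
After op 4 (insert('W')): buf='MVCEOW' cursor=6
After op 5 (select(3,5) replace("DDQ")): buf='MVCDDQW' cursor=6
After op 6 (end): buf='MVCDDQW' cursor=7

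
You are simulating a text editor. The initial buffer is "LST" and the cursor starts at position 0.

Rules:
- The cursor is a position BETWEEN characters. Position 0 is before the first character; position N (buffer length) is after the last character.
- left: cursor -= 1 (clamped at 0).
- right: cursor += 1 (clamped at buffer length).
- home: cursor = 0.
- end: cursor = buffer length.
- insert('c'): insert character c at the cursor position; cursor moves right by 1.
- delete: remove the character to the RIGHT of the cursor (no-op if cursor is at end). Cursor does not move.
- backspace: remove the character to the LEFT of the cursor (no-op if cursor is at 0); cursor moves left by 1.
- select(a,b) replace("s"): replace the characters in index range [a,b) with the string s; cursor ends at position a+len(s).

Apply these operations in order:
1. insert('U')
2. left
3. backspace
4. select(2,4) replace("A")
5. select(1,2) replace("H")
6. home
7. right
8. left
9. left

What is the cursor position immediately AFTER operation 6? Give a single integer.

Answer: 0

Derivation:
After op 1 (insert('U')): buf='ULST' cursor=1
After op 2 (left): buf='ULST' cursor=0
After op 3 (backspace): buf='ULST' cursor=0
After op 4 (select(2,4) replace("A")): buf='ULA' cursor=3
After op 5 (select(1,2) replace("H")): buf='UHA' cursor=2
After op 6 (home): buf='UHA' cursor=0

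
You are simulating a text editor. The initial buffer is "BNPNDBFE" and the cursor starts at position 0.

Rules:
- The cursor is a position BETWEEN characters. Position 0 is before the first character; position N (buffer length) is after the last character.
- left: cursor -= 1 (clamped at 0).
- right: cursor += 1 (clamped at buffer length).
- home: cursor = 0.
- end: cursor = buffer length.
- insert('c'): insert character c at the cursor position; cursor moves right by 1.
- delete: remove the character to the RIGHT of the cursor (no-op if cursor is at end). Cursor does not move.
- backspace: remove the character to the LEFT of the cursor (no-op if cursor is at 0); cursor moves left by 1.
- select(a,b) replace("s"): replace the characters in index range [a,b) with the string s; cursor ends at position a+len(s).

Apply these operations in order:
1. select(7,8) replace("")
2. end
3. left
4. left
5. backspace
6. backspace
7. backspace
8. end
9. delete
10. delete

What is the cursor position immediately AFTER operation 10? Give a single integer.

After op 1 (select(7,8) replace("")): buf='BNPNDBF' cursor=7
After op 2 (end): buf='BNPNDBF' cursor=7
After op 3 (left): buf='BNPNDBF' cursor=6
After op 4 (left): buf='BNPNDBF' cursor=5
After op 5 (backspace): buf='BNPNBF' cursor=4
After op 6 (backspace): buf='BNPBF' cursor=3
After op 7 (backspace): buf='BNBF' cursor=2
After op 8 (end): buf='BNBF' cursor=4
After op 9 (delete): buf='BNBF' cursor=4
After op 10 (delete): buf='BNBF' cursor=4

Answer: 4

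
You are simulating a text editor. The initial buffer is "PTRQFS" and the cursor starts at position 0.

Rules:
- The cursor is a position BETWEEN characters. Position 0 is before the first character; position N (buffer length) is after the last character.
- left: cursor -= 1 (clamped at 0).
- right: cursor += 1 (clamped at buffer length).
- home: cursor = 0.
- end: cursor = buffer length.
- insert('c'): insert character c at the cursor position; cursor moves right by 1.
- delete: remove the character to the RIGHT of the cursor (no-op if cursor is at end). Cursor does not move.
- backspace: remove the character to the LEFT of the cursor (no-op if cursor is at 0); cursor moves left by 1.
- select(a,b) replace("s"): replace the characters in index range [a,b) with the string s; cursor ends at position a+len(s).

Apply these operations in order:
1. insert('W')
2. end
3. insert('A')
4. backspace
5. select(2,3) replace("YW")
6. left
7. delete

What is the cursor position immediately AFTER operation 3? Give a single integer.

Answer: 8

Derivation:
After op 1 (insert('W')): buf='WPTRQFS' cursor=1
After op 2 (end): buf='WPTRQFS' cursor=7
After op 3 (insert('A')): buf='WPTRQFSA' cursor=8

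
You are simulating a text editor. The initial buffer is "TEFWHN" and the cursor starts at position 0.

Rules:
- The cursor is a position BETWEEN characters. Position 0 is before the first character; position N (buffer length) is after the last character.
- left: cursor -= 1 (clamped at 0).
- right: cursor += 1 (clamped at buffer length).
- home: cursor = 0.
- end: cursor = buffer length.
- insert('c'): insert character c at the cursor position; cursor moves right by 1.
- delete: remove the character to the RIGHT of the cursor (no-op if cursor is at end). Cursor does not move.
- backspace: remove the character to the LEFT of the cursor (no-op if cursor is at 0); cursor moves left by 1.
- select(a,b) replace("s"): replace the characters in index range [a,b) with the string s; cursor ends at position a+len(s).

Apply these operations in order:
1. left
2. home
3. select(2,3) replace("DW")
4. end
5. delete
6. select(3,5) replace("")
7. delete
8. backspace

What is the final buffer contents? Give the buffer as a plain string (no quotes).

After op 1 (left): buf='TEFWHN' cursor=0
After op 2 (home): buf='TEFWHN' cursor=0
After op 3 (select(2,3) replace("DW")): buf='TEDWWHN' cursor=4
After op 4 (end): buf='TEDWWHN' cursor=7
After op 5 (delete): buf='TEDWWHN' cursor=7
After op 6 (select(3,5) replace("")): buf='TEDHN' cursor=3
After op 7 (delete): buf='TEDN' cursor=3
After op 8 (backspace): buf='TEN' cursor=2

Answer: TEN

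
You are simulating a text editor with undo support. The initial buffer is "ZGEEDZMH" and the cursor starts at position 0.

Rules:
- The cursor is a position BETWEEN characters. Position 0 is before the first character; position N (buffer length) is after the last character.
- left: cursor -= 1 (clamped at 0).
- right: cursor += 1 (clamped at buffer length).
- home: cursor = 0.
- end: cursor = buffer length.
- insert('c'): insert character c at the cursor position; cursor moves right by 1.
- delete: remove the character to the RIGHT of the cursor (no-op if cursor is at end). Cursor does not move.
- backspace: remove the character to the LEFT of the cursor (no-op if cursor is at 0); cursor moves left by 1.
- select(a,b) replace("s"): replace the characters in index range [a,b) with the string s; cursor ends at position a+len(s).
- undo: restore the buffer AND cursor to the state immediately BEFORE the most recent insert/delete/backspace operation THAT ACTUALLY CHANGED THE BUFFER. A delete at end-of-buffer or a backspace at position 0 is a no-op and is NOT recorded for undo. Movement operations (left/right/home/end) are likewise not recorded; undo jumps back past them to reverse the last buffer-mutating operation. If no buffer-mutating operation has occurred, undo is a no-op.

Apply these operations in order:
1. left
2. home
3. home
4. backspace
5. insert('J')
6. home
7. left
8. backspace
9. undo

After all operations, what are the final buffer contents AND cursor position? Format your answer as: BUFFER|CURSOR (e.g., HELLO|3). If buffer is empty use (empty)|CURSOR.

After op 1 (left): buf='ZGEEDZMH' cursor=0
After op 2 (home): buf='ZGEEDZMH' cursor=0
After op 3 (home): buf='ZGEEDZMH' cursor=0
After op 4 (backspace): buf='ZGEEDZMH' cursor=0
After op 5 (insert('J')): buf='JZGEEDZMH' cursor=1
After op 6 (home): buf='JZGEEDZMH' cursor=0
After op 7 (left): buf='JZGEEDZMH' cursor=0
After op 8 (backspace): buf='JZGEEDZMH' cursor=0
After op 9 (undo): buf='ZGEEDZMH' cursor=0

Answer: ZGEEDZMH|0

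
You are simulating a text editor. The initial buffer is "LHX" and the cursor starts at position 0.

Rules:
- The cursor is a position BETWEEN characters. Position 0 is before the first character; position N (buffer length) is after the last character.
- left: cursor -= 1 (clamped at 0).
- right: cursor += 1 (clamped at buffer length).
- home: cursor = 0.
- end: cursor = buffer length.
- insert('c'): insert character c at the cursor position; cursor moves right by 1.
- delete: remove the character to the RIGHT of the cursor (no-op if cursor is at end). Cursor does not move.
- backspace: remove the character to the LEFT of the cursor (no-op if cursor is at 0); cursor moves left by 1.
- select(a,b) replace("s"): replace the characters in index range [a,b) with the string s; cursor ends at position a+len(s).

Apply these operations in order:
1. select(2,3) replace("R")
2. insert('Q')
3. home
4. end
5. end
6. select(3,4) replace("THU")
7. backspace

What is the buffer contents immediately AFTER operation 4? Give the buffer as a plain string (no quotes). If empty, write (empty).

After op 1 (select(2,3) replace("R")): buf='LHR' cursor=3
After op 2 (insert('Q')): buf='LHRQ' cursor=4
After op 3 (home): buf='LHRQ' cursor=0
After op 4 (end): buf='LHRQ' cursor=4

Answer: LHRQ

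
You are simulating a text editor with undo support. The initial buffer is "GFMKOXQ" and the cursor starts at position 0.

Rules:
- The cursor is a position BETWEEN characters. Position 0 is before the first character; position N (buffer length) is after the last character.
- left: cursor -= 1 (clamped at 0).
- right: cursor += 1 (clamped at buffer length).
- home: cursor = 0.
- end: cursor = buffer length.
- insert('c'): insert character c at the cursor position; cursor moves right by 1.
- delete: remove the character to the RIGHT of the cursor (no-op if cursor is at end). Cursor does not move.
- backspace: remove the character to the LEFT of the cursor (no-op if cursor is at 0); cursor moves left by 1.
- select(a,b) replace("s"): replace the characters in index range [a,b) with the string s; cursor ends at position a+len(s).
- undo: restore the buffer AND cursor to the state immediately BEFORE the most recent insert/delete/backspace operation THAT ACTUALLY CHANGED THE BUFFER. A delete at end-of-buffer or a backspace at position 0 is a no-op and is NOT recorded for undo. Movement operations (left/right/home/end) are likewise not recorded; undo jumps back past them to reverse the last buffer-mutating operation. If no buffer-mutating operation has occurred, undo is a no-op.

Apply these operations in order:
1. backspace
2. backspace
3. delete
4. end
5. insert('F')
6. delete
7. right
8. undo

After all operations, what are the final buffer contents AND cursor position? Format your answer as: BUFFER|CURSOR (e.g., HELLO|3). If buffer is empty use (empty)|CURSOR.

After op 1 (backspace): buf='GFMKOXQ' cursor=0
After op 2 (backspace): buf='GFMKOXQ' cursor=0
After op 3 (delete): buf='FMKOXQ' cursor=0
After op 4 (end): buf='FMKOXQ' cursor=6
After op 5 (insert('F')): buf='FMKOXQF' cursor=7
After op 6 (delete): buf='FMKOXQF' cursor=7
After op 7 (right): buf='FMKOXQF' cursor=7
After op 8 (undo): buf='FMKOXQ' cursor=6

Answer: FMKOXQ|6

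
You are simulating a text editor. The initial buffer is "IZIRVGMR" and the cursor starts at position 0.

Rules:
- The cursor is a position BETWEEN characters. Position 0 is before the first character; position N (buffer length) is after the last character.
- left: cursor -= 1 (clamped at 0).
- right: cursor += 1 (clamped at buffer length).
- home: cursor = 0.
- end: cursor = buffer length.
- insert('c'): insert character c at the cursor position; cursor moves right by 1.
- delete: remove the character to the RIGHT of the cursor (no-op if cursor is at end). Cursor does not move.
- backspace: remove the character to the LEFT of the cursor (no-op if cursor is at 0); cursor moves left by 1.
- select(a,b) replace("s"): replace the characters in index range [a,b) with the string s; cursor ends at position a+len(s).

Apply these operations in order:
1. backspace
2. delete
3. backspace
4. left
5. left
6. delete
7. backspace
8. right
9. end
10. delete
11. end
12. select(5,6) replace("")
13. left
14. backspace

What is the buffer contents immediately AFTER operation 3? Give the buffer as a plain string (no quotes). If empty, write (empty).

Answer: ZIRVGMR

Derivation:
After op 1 (backspace): buf='IZIRVGMR' cursor=0
After op 2 (delete): buf='ZIRVGMR' cursor=0
After op 3 (backspace): buf='ZIRVGMR' cursor=0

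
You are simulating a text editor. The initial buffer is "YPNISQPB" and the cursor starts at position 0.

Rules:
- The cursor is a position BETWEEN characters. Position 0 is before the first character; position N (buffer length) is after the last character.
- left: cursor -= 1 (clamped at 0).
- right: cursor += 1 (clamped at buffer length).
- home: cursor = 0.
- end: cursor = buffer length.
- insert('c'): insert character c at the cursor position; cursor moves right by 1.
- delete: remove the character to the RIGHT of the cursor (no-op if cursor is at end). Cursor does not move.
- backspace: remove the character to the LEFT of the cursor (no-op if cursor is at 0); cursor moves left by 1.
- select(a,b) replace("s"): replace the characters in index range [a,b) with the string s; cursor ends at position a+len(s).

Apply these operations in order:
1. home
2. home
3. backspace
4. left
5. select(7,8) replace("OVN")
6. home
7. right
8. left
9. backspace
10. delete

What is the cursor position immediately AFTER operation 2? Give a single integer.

After op 1 (home): buf='YPNISQPB' cursor=0
After op 2 (home): buf='YPNISQPB' cursor=0

Answer: 0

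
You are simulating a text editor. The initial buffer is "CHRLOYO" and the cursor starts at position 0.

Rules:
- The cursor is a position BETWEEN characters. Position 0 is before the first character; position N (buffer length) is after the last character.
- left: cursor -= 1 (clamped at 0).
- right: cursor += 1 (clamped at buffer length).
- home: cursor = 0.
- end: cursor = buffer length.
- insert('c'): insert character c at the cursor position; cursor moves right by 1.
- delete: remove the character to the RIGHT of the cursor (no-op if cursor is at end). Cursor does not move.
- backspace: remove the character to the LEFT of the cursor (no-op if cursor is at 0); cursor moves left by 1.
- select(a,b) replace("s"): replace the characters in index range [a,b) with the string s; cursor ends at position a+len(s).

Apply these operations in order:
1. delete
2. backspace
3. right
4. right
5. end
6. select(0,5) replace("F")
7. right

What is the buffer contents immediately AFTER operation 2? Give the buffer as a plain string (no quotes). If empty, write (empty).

After op 1 (delete): buf='HRLOYO' cursor=0
After op 2 (backspace): buf='HRLOYO' cursor=0

Answer: HRLOYO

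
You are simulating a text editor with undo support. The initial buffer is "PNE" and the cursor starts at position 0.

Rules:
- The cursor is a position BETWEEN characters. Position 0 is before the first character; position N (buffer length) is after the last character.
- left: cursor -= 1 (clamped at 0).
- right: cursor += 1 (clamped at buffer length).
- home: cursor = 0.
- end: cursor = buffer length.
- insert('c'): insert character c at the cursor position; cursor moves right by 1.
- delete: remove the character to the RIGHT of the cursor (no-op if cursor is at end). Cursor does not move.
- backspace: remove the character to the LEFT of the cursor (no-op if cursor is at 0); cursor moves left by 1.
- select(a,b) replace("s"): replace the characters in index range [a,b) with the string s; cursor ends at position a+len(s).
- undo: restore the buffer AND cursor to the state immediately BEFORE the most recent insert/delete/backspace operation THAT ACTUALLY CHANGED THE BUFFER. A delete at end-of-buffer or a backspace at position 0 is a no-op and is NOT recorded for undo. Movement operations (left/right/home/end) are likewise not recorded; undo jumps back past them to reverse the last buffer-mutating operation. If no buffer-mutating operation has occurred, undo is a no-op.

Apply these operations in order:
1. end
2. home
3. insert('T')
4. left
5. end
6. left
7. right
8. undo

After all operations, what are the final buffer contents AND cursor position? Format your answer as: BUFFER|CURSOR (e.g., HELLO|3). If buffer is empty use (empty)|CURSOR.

After op 1 (end): buf='PNE' cursor=3
After op 2 (home): buf='PNE' cursor=0
After op 3 (insert('T')): buf='TPNE' cursor=1
After op 4 (left): buf='TPNE' cursor=0
After op 5 (end): buf='TPNE' cursor=4
After op 6 (left): buf='TPNE' cursor=3
After op 7 (right): buf='TPNE' cursor=4
After op 8 (undo): buf='PNE' cursor=0

Answer: PNE|0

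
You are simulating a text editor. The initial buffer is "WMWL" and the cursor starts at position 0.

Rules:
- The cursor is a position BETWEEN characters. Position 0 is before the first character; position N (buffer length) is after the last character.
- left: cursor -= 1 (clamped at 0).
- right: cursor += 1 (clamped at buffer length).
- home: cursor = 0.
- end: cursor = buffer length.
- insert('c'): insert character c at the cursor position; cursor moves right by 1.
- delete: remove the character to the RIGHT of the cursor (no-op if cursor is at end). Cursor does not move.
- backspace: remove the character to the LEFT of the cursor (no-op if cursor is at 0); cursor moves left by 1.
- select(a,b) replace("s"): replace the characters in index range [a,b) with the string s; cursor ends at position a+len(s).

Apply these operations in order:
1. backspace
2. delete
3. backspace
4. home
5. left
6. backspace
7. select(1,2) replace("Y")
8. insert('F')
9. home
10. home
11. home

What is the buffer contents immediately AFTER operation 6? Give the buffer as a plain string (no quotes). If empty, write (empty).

Answer: MWL

Derivation:
After op 1 (backspace): buf='WMWL' cursor=0
After op 2 (delete): buf='MWL' cursor=0
After op 3 (backspace): buf='MWL' cursor=0
After op 4 (home): buf='MWL' cursor=0
After op 5 (left): buf='MWL' cursor=0
After op 6 (backspace): buf='MWL' cursor=0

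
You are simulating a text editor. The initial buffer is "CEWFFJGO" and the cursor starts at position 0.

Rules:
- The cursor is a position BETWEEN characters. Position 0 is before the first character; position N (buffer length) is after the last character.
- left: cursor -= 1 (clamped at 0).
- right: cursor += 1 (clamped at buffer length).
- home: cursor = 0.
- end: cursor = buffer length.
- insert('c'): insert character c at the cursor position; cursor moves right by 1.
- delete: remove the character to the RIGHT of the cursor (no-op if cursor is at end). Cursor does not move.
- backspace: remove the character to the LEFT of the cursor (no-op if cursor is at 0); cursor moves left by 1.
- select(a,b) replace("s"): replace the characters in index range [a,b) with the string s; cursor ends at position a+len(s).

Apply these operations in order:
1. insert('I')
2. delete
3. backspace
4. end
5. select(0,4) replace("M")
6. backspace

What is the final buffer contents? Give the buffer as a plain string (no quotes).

After op 1 (insert('I')): buf='ICEWFFJGO' cursor=1
After op 2 (delete): buf='IEWFFJGO' cursor=1
After op 3 (backspace): buf='EWFFJGO' cursor=0
After op 4 (end): buf='EWFFJGO' cursor=7
After op 5 (select(0,4) replace("M")): buf='MJGO' cursor=1
After op 6 (backspace): buf='JGO' cursor=0

Answer: JGO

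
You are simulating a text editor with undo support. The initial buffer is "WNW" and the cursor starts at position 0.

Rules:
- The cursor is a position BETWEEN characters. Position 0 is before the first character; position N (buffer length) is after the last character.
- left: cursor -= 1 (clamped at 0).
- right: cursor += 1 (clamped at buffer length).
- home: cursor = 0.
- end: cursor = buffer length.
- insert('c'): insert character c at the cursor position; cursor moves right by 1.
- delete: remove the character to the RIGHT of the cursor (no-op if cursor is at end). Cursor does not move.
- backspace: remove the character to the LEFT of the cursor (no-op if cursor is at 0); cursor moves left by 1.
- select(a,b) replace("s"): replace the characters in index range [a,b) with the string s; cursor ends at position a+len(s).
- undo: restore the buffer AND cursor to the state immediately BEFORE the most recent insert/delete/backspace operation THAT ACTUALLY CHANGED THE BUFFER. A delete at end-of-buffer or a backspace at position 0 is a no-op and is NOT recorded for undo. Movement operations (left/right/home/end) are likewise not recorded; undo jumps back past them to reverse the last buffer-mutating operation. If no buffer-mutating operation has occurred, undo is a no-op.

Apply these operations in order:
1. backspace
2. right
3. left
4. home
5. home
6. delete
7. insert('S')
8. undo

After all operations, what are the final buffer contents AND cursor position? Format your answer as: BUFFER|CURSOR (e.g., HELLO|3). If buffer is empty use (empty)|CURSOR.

After op 1 (backspace): buf='WNW' cursor=0
After op 2 (right): buf='WNW' cursor=1
After op 3 (left): buf='WNW' cursor=0
After op 4 (home): buf='WNW' cursor=0
After op 5 (home): buf='WNW' cursor=0
After op 6 (delete): buf='NW' cursor=0
After op 7 (insert('S')): buf='SNW' cursor=1
After op 8 (undo): buf='NW' cursor=0

Answer: NW|0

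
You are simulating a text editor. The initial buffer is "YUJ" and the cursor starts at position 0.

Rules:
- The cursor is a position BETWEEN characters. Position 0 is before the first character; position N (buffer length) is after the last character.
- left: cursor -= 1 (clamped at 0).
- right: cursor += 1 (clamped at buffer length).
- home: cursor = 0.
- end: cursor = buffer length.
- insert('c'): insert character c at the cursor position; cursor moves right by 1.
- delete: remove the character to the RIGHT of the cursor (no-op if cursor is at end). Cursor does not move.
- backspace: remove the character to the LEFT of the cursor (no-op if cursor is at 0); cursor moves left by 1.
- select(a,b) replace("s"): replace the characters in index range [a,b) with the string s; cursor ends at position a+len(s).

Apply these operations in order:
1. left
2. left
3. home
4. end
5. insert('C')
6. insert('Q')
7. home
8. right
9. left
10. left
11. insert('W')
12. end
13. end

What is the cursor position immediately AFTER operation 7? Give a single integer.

Answer: 0

Derivation:
After op 1 (left): buf='YUJ' cursor=0
After op 2 (left): buf='YUJ' cursor=0
After op 3 (home): buf='YUJ' cursor=0
After op 4 (end): buf='YUJ' cursor=3
After op 5 (insert('C')): buf='YUJC' cursor=4
After op 6 (insert('Q')): buf='YUJCQ' cursor=5
After op 7 (home): buf='YUJCQ' cursor=0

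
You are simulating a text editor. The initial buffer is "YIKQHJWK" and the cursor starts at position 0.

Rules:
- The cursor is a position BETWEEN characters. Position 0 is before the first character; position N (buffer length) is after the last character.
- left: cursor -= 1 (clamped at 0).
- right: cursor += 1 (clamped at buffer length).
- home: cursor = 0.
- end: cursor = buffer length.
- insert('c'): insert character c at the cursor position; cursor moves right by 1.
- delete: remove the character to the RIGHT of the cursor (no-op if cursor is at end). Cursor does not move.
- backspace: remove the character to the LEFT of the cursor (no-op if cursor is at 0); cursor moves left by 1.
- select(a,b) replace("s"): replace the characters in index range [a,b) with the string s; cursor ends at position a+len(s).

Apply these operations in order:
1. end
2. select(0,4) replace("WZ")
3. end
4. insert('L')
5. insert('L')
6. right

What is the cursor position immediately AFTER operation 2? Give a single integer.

After op 1 (end): buf='YIKQHJWK' cursor=8
After op 2 (select(0,4) replace("WZ")): buf='WZHJWK' cursor=2

Answer: 2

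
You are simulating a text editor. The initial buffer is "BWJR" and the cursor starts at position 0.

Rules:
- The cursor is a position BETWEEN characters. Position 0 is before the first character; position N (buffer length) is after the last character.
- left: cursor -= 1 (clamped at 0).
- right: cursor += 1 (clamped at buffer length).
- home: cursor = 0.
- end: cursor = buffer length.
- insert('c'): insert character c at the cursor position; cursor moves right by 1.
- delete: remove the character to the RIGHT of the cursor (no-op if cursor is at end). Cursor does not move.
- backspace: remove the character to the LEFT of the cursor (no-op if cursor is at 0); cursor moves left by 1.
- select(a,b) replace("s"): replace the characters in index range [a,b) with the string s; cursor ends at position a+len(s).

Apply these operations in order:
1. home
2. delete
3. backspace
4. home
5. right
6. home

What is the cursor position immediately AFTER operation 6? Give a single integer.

Answer: 0

Derivation:
After op 1 (home): buf='BWJR' cursor=0
After op 2 (delete): buf='WJR' cursor=0
After op 3 (backspace): buf='WJR' cursor=0
After op 4 (home): buf='WJR' cursor=0
After op 5 (right): buf='WJR' cursor=1
After op 6 (home): buf='WJR' cursor=0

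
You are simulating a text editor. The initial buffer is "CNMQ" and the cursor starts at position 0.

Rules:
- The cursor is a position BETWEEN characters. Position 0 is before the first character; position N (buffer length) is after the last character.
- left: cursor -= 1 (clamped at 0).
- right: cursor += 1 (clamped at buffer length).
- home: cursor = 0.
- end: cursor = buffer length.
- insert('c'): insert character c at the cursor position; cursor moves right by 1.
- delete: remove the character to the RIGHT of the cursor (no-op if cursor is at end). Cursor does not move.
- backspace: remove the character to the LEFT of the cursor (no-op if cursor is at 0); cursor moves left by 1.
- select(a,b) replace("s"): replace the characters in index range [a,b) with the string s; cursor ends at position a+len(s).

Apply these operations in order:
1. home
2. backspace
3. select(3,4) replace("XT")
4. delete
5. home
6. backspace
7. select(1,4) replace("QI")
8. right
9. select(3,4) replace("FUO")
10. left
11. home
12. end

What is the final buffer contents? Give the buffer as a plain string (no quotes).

After op 1 (home): buf='CNMQ' cursor=0
After op 2 (backspace): buf='CNMQ' cursor=0
After op 3 (select(3,4) replace("XT")): buf='CNMXT' cursor=5
After op 4 (delete): buf='CNMXT' cursor=5
After op 5 (home): buf='CNMXT' cursor=0
After op 6 (backspace): buf='CNMXT' cursor=0
After op 7 (select(1,4) replace("QI")): buf='CQIT' cursor=3
After op 8 (right): buf='CQIT' cursor=4
After op 9 (select(3,4) replace("FUO")): buf='CQIFUO' cursor=6
After op 10 (left): buf='CQIFUO' cursor=5
After op 11 (home): buf='CQIFUO' cursor=0
After op 12 (end): buf='CQIFUO' cursor=6

Answer: CQIFUO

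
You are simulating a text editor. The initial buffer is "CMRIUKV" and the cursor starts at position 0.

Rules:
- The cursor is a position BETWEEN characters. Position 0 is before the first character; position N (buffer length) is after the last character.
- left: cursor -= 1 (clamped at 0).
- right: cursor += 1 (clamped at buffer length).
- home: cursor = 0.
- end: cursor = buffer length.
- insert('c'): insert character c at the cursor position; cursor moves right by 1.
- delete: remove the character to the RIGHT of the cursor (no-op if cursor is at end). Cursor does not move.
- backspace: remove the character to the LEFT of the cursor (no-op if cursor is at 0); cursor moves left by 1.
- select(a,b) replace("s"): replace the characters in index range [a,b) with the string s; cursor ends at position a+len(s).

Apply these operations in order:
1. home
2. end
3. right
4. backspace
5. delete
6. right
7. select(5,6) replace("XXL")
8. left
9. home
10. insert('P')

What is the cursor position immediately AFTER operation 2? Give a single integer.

After op 1 (home): buf='CMRIUKV' cursor=0
After op 2 (end): buf='CMRIUKV' cursor=7

Answer: 7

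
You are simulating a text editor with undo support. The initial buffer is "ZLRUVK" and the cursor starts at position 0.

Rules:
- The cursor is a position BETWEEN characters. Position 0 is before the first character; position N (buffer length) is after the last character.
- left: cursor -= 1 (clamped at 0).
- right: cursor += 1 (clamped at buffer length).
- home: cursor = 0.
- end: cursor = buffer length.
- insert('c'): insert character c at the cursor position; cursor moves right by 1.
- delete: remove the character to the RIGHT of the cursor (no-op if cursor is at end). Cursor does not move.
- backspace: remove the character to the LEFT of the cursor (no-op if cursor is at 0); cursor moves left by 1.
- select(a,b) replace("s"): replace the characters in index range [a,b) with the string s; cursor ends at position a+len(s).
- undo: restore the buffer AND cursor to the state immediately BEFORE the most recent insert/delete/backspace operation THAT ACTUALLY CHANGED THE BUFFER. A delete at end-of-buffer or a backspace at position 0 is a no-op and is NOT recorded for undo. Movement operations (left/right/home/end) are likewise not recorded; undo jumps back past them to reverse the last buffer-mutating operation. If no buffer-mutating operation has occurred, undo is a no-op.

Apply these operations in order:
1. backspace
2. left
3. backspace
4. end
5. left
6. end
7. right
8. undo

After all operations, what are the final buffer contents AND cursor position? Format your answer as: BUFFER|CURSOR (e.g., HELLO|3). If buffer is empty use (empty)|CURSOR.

After op 1 (backspace): buf='ZLRUVK' cursor=0
After op 2 (left): buf='ZLRUVK' cursor=0
After op 3 (backspace): buf='ZLRUVK' cursor=0
After op 4 (end): buf='ZLRUVK' cursor=6
After op 5 (left): buf='ZLRUVK' cursor=5
After op 6 (end): buf='ZLRUVK' cursor=6
After op 7 (right): buf='ZLRUVK' cursor=6
After op 8 (undo): buf='ZLRUVK' cursor=6

Answer: ZLRUVK|6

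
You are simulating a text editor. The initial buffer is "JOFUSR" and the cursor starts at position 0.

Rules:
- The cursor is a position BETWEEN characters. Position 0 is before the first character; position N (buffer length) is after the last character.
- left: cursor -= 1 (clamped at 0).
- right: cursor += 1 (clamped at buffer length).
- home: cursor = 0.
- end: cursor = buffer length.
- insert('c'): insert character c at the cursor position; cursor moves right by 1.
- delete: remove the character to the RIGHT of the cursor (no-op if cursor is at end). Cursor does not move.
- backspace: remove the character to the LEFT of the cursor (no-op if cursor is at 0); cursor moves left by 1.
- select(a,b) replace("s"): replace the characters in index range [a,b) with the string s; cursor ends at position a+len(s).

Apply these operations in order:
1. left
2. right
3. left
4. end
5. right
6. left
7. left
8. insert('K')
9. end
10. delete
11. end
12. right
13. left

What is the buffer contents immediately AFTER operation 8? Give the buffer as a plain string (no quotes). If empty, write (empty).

Answer: JOFUKSR

Derivation:
After op 1 (left): buf='JOFUSR' cursor=0
After op 2 (right): buf='JOFUSR' cursor=1
After op 3 (left): buf='JOFUSR' cursor=0
After op 4 (end): buf='JOFUSR' cursor=6
After op 5 (right): buf='JOFUSR' cursor=6
After op 6 (left): buf='JOFUSR' cursor=5
After op 7 (left): buf='JOFUSR' cursor=4
After op 8 (insert('K')): buf='JOFUKSR' cursor=5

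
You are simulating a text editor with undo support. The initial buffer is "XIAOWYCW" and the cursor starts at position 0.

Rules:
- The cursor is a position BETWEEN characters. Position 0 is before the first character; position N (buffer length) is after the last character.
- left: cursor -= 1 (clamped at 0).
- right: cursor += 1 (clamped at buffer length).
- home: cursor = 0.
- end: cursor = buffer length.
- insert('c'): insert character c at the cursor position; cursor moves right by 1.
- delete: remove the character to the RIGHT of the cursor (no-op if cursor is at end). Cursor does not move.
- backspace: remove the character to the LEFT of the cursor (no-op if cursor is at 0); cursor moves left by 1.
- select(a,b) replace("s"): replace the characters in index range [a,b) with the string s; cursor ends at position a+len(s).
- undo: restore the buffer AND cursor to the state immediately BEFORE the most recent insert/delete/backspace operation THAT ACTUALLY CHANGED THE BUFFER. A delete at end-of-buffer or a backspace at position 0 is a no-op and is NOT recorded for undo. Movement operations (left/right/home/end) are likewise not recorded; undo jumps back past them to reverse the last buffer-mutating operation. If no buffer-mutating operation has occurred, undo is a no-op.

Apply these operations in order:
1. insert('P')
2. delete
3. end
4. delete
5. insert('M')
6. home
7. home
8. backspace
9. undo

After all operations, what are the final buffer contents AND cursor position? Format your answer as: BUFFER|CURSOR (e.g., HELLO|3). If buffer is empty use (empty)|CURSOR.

Answer: PIAOWYCW|8

Derivation:
After op 1 (insert('P')): buf='PXIAOWYCW' cursor=1
After op 2 (delete): buf='PIAOWYCW' cursor=1
After op 3 (end): buf='PIAOWYCW' cursor=8
After op 4 (delete): buf='PIAOWYCW' cursor=8
After op 5 (insert('M')): buf='PIAOWYCWM' cursor=9
After op 6 (home): buf='PIAOWYCWM' cursor=0
After op 7 (home): buf='PIAOWYCWM' cursor=0
After op 8 (backspace): buf='PIAOWYCWM' cursor=0
After op 9 (undo): buf='PIAOWYCW' cursor=8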